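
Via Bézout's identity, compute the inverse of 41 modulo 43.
Extended GCD: 41(21) + 43(-20) = 1. So 41^(-1) ≡ 21 ≡ 21 (mod 43). Verify: 41 × 21 = 861 ≡ 1 (mod 43)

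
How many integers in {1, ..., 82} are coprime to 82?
40

Prime factorization: 82 = 2 × 41
Using the formula φ(n) = n × Π(1 - 1/p) for each prime factor p:
φ(82) = 82 × (1 - 1/2) × (1 - 1/41)
φ(82) = 40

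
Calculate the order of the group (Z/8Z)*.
4

Prime factorization: 8 = 2^3
Using the formula φ(n) = n × Π(1 - 1/p) for each prime factor p:
φ(8) = 8 × (1 - 1/2)
φ(8) = 4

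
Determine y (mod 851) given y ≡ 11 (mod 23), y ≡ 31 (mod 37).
586

Using the Chinese Remainder Theorem:
M = product of moduli = 851
For equation 1: M_1 = 37, 37 ≡ 14 (mod 23), inverse of 37 mod 23 is 5 (check: 14 × 5 = 70 ≡ 1 (mod 23))
For equation 2: M_2 = 23, 23 ≡ 23 (mod 37), inverse of 23 mod 37 is 29 (check: 23 × 29 = 667 ≡ 1 (mod 37))
Combine: y ≡ Σ r_i×M_i×(M_i⁻¹ mod m_i) = 11×37×5 + 31×23×29 = 2035 + 20677 = 22712
22712 mod 851 = 586
y ≡ 586 (mod 851)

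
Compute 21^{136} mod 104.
1

Using successive squaring:
Binary expansion of 136: 10001000
Powers of 21 mod 104 (each is the square of the previous):
  21^1 ≡ 21 (mod 104)
  21^2 ≡ 21² = 441 ≡ 25 (mod 104)
  21^4 ≡ 25² = 625 ≡ 1 (mod 104)
  21^8 ≡ 1² = 1 ≡ 1 (mod 104)
  21^16 ≡ 1² = 1 ≡ 1 (mod 104)
  21^32 ≡ 1² = 1 ≡ 1 (mod 104)
  21^64 ≡ 1² = 1 ≡ 1 (mod 104)
  21^128 ≡ 1² = 1 ≡ 1 (mod 104)
136 = 128 + 8, so 21^136 = 21^128 × 21^8 ≡ 1 × 1 (mod 104)
Multiplying step by step:
  1 × 1 = 1 ≡ 1 (mod 104)
Result: 21^136 ≡ 1 (mod 104)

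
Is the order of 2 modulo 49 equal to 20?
No, the actual order is 21, not 20.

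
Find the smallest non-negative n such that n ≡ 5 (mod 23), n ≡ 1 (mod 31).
373

Using the Chinese Remainder Theorem:
M = product of moduli = 713
For equation 1: M_1 = 31, 31 ≡ 8 (mod 23), inverse of 31 mod 23 is 3 (check: 8 × 3 = 24 ≡ 1 (mod 23))
For equation 2: M_2 = 23, 23 ≡ 23 (mod 31), inverse of 23 mod 31 is 27 (check: 23 × 27 = 621 ≡ 1 (mod 31))
Combine: n ≡ Σ r_i×M_i×(M_i⁻¹ mod m_i) = 5×31×3 + 1×23×27 = 465 + 621 = 1086
1086 mod 713 = 373
n ≡ 373 (mod 713)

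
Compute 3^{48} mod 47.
9

Using successive squaring:
Binary expansion of 48: 110000
Powers of 3 mod 47 (each is the square of the previous):
  3^1 ≡ 3 (mod 47)
  3^2 ≡ 3² = 9 ≡ 9 (mod 47)
  3^4 ≡ 9² = 81 ≡ 34 (mod 47)
  3^8 ≡ 34² = 1156 ≡ 28 (mod 47)
  3^16 ≡ 28² = 784 ≡ 32 (mod 47)
  3^32 ≡ 32² = 1024 ≡ 37 (mod 47)
48 = 32 + 16, so 3^48 = 3^32 × 3^16 ≡ 37 × 32 (mod 47)
Multiplying step by step:
  37 × 32 = 1184 ≡ 9 (mod 47)
Result: 3^48 ≡ 9 (mod 47)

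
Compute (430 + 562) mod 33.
2

(430 + 562) = 992
992 mod 33 = 2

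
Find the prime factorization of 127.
127

Divide by primes starting from smallest:
127 ÷ 127 = 1

127 = 127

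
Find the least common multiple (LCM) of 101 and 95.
9595

First find GCD(101, 95) using the Euclidean algorithm:
101 = 1 × 95 + 6
95 = 15 × 6 + 5
6 = 1 × 5 + 1
5 = 5 × 1 + 0
GCD(101, 95) = 1

LCM formula: LCM(a, b) = (a × b) / GCD(a, b)
LCM(101, 95) = (101 × 95) / 1
LCM(101, 95) = 9595 / 1
LCM(101, 95) = 9595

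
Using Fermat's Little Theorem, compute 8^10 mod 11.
By Fermat's Little Theorem, 8^{10} ≡ 1 (mod 11) since 11 is prime and gcd(8, 11) = 1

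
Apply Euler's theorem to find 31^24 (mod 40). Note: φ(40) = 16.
By Euler: 31^{16} ≡ 1 (mod 40) since gcd(31, 40) = 1. 24 = 1×16 + 8. So 31^{24} ≡ 31^{8} ≡ 1 (mod 40)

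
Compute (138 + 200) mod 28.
2

(138 + 200) = 338
338 mod 28 = 2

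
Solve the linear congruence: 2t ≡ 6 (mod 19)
3

Since gcd(2, 19) = 1 divides 6, a solution exists.
Multiply both sides by the inverse of 2 mod 19:
  2^(-1) mod 19 = 10
  x ≡ 10 × 6 ≡ 60 ≡ 3 (mod 19)
Verification: 2 × 3 = 6 = 0 × 19 + 6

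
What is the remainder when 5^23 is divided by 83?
Using repeated squaring. 23 = 16 + 4 + 2 + 1 (binary 10111). Repeated squaring mod 83: 5^1 ≡ 5; 5^2 ≡ 5² = 25 ≡ 25; 5^4 ≡ 25² = 625 ≡ 44; 5^8 ≡ 44² = 1936 ≡ 27; 5^16 ≡ 27² = 729 ≡ 65. Multiply: 5^23 = 5^16 × 5^4 × 5^2 × 5^1 ≡ 65 × 44 × 25 × 5 (mod 83): 65 × 44 = 2860 ≡ 38; 38 × 25 = 950 ≡ 37; 37 × 5 = 185 ≡ 19. So 5^23 ≡ 19 (mod 83).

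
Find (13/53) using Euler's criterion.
(13/53) = 13^{26} mod 53 = 1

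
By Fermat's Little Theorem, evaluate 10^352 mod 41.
By Fermat: 10^{40} ≡ 1 (mod 41). 352 ≡ 32 (mod 40). So 10^{352} ≡ 10^{32} ≡ 18 (mod 41)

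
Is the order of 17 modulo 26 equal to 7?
No, the actual order is 6, not 7.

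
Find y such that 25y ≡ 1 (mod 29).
25^(-1) ≡ 7 (mod 29). Verification: 25 × 7 = 175 ≡ 1 (mod 29)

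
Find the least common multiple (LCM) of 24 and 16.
48

First find GCD(24, 16) using the Euclidean algorithm:
24 = 1 × 16 + 8
16 = 2 × 8 + 0
GCD(24, 16) = 8

LCM formula: LCM(a, b) = (a × b) / GCD(a, b)
LCM(24, 16) = (24 × 16) / 8
LCM(24, 16) = 384 / 8
LCM(24, 16) = 48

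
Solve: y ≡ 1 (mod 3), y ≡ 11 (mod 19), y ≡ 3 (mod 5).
M = 3 × 19 × 5 = 285. M₁ = 95, y₁ ≡ 2 (mod 3). M₂ = 15, y₂ ≡ 14 (mod 19). M₃ = 57, y₃ ≡ 3 (mod 5). y = 1×95×2 + 11×15×14 + 3×57×3 ≡ 163 (mod 285)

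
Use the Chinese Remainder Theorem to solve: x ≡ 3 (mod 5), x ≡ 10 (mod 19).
48

Using the Chinese Remainder Theorem:
M = product of moduli = 95
For equation 1: M_1 = 19, 19 ≡ 4 (mod 5), inverse of 19 mod 5 is 4 (check: 4 × 4 = 16 ≡ 1 (mod 5))
For equation 2: M_2 = 5, 5 ≡ 5 (mod 19), inverse of 5 mod 19 is 4 (check: 5 × 4 = 20 ≡ 1 (mod 19))
Combine: x ≡ Σ r_i×M_i×(M_i⁻¹ mod m_i) = 3×19×4 + 10×5×4 = 228 + 200 = 428
428 mod 95 = 48
x ≡ 48 (mod 95)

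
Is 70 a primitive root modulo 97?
p - 1 = 96 has prime divisors 2, 3. Check 70^(96/q) mod 97 for each: 70^(96/2) = 70^48 ≡ 1, 70^(96/3) = 70^32 ≡ 1 (mod 97). Since 70^48 ≡ 1 (mod 97), the order of 70 divides 48 (in fact the order is 16) ≠ 96, so it is not a primitive root.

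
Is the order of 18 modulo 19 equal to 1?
No, the actual order is 2, not 1.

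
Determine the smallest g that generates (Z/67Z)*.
2

A primitive root g modulo p has order p-1 = 66
Prime divisors of 66: [2, 3, 11]
g is a primitive root iff g^(66/q) ≢ 1 (mod 67) for each prime divisor q
Testing small values:
  g = 2: 2^33 ≡ 66, 2^22 ≡ 37, 2^6 ≡ 64 (mod 67) → none is 1, primitive root!
The smallest primitive root is 2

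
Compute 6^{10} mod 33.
12

Using successive squaring:
Binary expansion of 10: 1010
Powers of 6 mod 33 (each is the square of the previous):
  6^1 ≡ 6 (mod 33)
  6^2 ≡ 6² = 36 ≡ 3 (mod 33)
  6^4 ≡ 3² = 9 ≡ 9 (mod 33)
  6^8 ≡ 9² = 81 ≡ 15 (mod 33)
10 = 8 + 2, so 6^10 = 6^8 × 6^2 ≡ 15 × 3 (mod 33)
Multiplying step by step:
  15 × 3 = 45 ≡ 12 (mod 33)
Result: 6^10 ≡ 12 (mod 33)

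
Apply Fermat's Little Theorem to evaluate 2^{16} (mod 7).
2

By Fermat's Little Theorem, a^(p-1) ≡ 1 (mod p) for prime p and gcd(a, p) = 1
Here p = 7, so 2^6 ≡ 1 (mod 7)
We can reduce the exponent: 16 mod 6 = 4
So 2^16 ≡ 2^4 (mod 7)
Computing: 2^4 mod 7 = 2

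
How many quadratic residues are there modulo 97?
For prime 97, there are (p-1)/2 = (97-1)/2 = 48 quadratic residues (excluding 0).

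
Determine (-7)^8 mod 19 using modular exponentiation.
(-7) ≡ 12 (mod 19). 8 = 8 (binary 1000). Repeated squaring mod 19: 12^1 ≡ 12; 12^2 ≡ 12² = 144 ≡ 11; 12^4 ≡ 11² = 121 ≡ 7; 12^8 ≡ 7² = 49 ≡ 11. So (-7)^8 ≡ 11 (mod 19).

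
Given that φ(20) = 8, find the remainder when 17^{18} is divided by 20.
By Euler: 17^{8} ≡ 1 (mod 20) since gcd(17, 20) = 1. 18 = 2×8 + 2. So 17^{18} ≡ 17^{2} ≡ 9 (mod 20)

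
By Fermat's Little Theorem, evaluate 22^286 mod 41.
By Fermat: 22^{40} ≡ 1 (mod 41). 286 = 7×40 + 6. So 22^{286} ≡ 22^{6} ≡ 21 (mod 41)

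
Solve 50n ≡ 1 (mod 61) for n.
50^(-1) ≡ 11 (mod 61). Verification: 50 × 11 = 550 ≡ 1 (mod 61)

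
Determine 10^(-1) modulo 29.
10^(-1) ≡ 3 (mod 29). Verification: 10 × 3 = 30 ≡ 1 (mod 29)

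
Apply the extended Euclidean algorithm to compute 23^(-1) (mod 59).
Extended GCD: 23(18) + 59(-7) = 1. So 23^(-1) ≡ 18 ≡ 18 (mod 59). Verify: 23 × 18 = 414 ≡ 1 (mod 59)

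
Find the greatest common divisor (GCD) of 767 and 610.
1

Using the Euclidean algorithm:
767 = 1 × 610 + 157
610 = 3 × 157 + 139
157 = 1 × 139 + 18
139 = 7 × 18 + 13
18 = 1 × 13 + 5
13 = 2 × 5 + 3
5 = 1 × 3 + 2
3 = 1 × 2 + 1
2 = 2 × 1 + 0

GCD(767, 610) = 1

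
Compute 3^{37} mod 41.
38

Using successive squaring:
Binary expansion of 37: 100101
Powers of 3 mod 41 (each is the square of the previous):
  3^1 ≡ 3 (mod 41)
  3^2 ≡ 3² = 9 ≡ 9 (mod 41)
  3^4 ≡ 9² = 81 ≡ 40 (mod 41)
  3^8 ≡ 40² = 1600 ≡ 1 (mod 41)
  3^16 ≡ 1² = 1 ≡ 1 (mod 41)
  3^32 ≡ 1² = 1 ≡ 1 (mod 41)
37 = 32 + 4 + 1, so 3^37 = 3^32 × 3^4 × 3^1 ≡ 1 × 40 × 3 (mod 41)
Multiplying step by step:
  1 × 40 = 40 ≡ 40 (mod 41)
  40 × 3 = 120 ≡ 38 (mod 41)
Result: 3^37 ≡ 38 (mod 41)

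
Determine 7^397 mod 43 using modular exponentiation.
Using Fermat: 7^{42} ≡ 1 (mod 43). 397 ≡ 19 (mod 42). So 7^{397} ≡ 7^{19} ≡ 7 (mod 43)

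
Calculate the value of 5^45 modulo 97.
Using repeated squaring. 45 = 32 + 8 + 4 + 1 (binary 101101). Repeated squaring mod 97: 5^1 ≡ 5; 5^2 ≡ 5² = 25 ≡ 25; 5^4 ≡ 25² = 625 ≡ 43; 5^8 ≡ 43² = 1849 ≡ 6; 5^16 ≡ 6² = 36 ≡ 36; 5^32 ≡ 36² = 1296 ≡ 35. Multiply: 5^45 = 5^32 × 5^8 × 5^4 × 5^1 ≡ 35 × 6 × 43 × 5 (mod 97): 35 × 6 = 210 ≡ 16; 16 × 43 = 688 ≡ 9; 9 × 5 = 45 ≡ 45. So 5^45 ≡ 45 (mod 97).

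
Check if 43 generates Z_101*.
p - 1 = 100 has prime divisors 2, 5. Check 43^(100/q) mod 101 for each: 43^(100/2) = 43^50 ≡ 1, 43^(100/5) = 43^20 ≡ 36 (mod 101). Since 43^50 ≡ 1 (mod 101), the order of 43 divides 50 (in fact the order is 50) ≠ 100, so it is not a primitive root.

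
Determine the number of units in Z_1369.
1332

Prime factorization: 1369 = 37^2
Using the formula φ(n) = n × Π(1 - 1/p) for each prime factor p:
φ(1369) = 1369 × (1 - 1/37)
φ(1369) = 1332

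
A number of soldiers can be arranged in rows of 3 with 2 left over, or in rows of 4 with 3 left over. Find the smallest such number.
M = 3 × 4 = 12. M₁ = 4, y₁ ≡ 1 (mod 3). M₂ = 3, y₂ ≡ 3 (mod 4). k = 2×4×1 + 3×3×3 ≡ 11 (mod 12). The smallest positive such number is 11.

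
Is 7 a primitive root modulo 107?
Yes

To verify, check if 7^(106/q) ≢ 1 (mod 107) for each prime divisor q of 106
Divisors of 106 = 106: [1, 2, 53, 106]
  7^(106/2) = 7^53 ≡ 106 (mod 107)
  7^(106/53) = 7^2 ≡ 49 (mod 107)
Conclusion: 7 is a primitive root modulo 107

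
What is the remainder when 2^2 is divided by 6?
2 = 2 (binary 10). Repeated squaring mod 6: 2^1 ≡ 2; 2^2 ≡ 2² = 4 ≡ 4. So 2^2 ≡ 4 (mod 6).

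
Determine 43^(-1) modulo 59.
43^(-1) ≡ 11 (mod 59). Verification: 43 × 11 = 473 ≡ 1 (mod 59)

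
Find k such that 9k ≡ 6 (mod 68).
46

Since gcd(9, 68) = 1 divides 6, a solution exists.
Multiply both sides by the inverse of 9 mod 68:
  9^(-1) mod 68 = 53
  x ≡ 53 × 6 ≡ 318 ≡ 46 (mod 68)
Verification: 9 × 46 = 414 = 6 × 68 + 6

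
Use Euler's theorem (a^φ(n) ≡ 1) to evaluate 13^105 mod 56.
By Euler: 13^{24} ≡ 1 (mod 56) since gcd(13, 56) = 1. 105 = 4×24 + 9. So 13^{105} ≡ 13^{9} ≡ 13 (mod 56)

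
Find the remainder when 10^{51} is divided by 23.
By Fermat: 10^{22} ≡ 1 (mod 23). 51 = 2×22 + 7. So 10^{51} ≡ 10^{7} ≡ 14 (mod 23)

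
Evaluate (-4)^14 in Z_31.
Using repeated squaring. (-4) ≡ 27 (mod 31). 14 = 8 + 4 + 2 (binary 1110). Repeated squaring mod 31: 27^1 ≡ 27; 27^2 ≡ 27² = 729 ≡ 16; 27^4 ≡ 16² = 256 ≡ 8; 27^8 ≡ 8² = 64 ≡ 2. Multiply: (-4)^14 ≡ 27^8 × 27^4 × 27^2 ≡ 2 × 8 × 16 (mod 31): 2 × 8 = 16 ≡ 16; 16 × 16 = 256 ≡ 8. So (-4)^14 ≡ 8 (mod 31).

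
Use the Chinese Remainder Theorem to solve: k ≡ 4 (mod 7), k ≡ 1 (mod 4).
M = 7 × 4 = 28. M₁ = 4, y₁ ≡ 2 (mod 7). M₂ = 7, y₂ ≡ 3 (mod 4). k = 4×4×2 + 1×7×3 ≡ 25 (mod 28)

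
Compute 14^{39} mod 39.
14

Using successive squaring:
Binary expansion of 39: 100111
Powers of 14 mod 39 (each is the square of the previous):
  14^1 ≡ 14 (mod 39)
  14^2 ≡ 14² = 196 ≡ 1 (mod 39)
  14^4 ≡ 1² = 1 ≡ 1 (mod 39)
  14^8 ≡ 1² = 1 ≡ 1 (mod 39)
  14^16 ≡ 1² = 1 ≡ 1 (mod 39)
  14^32 ≡ 1² = 1 ≡ 1 (mod 39)
39 = 32 + 4 + 2 + 1, so 14^39 = 14^32 × 14^4 × 14^2 × 14^1 ≡ 1 × 1 × 1 × 14 (mod 39)
Multiplying step by step:
  1 × 1 = 1 ≡ 1 (mod 39)
  1 × 1 = 1 ≡ 1 (mod 39)
  1 × 14 = 14 ≡ 14 (mod 39)
Result: 14^39 ≡ 14 (mod 39)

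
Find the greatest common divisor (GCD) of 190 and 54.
2

Using the Euclidean algorithm:
190 = 3 × 54 + 28
54 = 1 × 28 + 26
28 = 1 × 26 + 2
26 = 13 × 2 + 0

GCD(190, 54) = 2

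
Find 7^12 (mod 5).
Using Fermat: 7^{4} ≡ 1 (mod 5). 12 ≡ 0 (mod 4). So 7^{12} ≡ 7^{0} ≡ 1 (mod 5)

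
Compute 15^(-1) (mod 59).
15^(-1) ≡ 4 (mod 59). Verification: 15 × 4 = 60 ≡ 1 (mod 59)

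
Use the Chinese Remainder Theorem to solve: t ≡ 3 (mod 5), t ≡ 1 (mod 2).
M = 5 × 2 = 10. M₁ = 2, y₁ ≡ 3 (mod 5). M₂ = 5, y₂ ≡ 1 (mod 2). t = 3×2×3 + 1×5×1 ≡ 3 (mod 10)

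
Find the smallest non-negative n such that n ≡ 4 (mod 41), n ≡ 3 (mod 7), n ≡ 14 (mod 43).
10377

Using the Chinese Remainder Theorem:
M = product of moduli = 12341
For equation 1: M_1 = 301, 301 ≡ 14 (mod 41), inverse of 301 mod 41 is 3 (check: 14 × 3 = 42 ≡ 1 (mod 41))
For equation 2: M_2 = 1763, 1763 ≡ 6 (mod 7), inverse of 1763 mod 7 is 6 (check: 6 × 6 = 36 ≡ 1 (mod 7))
For equation 3: M_3 = 287, 287 ≡ 29 (mod 43), inverse of 287 mod 43 is 3 (check: 29 × 3 = 87 ≡ 1 (mod 43))
Combine: n ≡ Σ r_i×M_i×(M_i⁻¹ mod m_i) = 4×301×3 + 3×1763×6 + 14×287×3 = 3612 + 31734 + 12054 = 47400
47400 mod 12341 = 10377
n ≡ 10377 (mod 12341)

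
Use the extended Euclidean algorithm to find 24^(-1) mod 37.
Extended GCD: 24(17) + 37(-11) = 1. So 24^(-1) ≡ 17 ≡ 17 (mod 37). Verify: 24 × 17 = 408 ≡ 1 (mod 37)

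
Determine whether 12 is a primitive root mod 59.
p - 1 = 58 has prime divisors 2, 29. Check 12^(58/q) mod 59 for each: 12^(58/2) = 12^29 ≡ 1, 12^(58/29) = 12^2 ≡ 26 (mod 59). Since 12^29 ≡ 1 (mod 59), the order of 12 divides 29 (in fact the order is 29) ≠ 58, so it is not a primitive root.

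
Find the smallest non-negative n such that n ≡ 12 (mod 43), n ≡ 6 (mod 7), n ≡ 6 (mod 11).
2162

Using the Chinese Remainder Theorem:
M = product of moduli = 3311
For equation 1: M_1 = 77, 77 ≡ 34 (mod 43), inverse of 77 mod 43 is 19 (check: 34 × 19 = 646 ≡ 1 (mod 43))
For equation 2: M_2 = 473, 473 ≡ 4 (mod 7), inverse of 473 mod 7 is 2 (check: 4 × 2 = 8 ≡ 1 (mod 7))
For equation 3: M_3 = 301, 301 ≡ 4 (mod 11), inverse of 301 mod 11 is 3 (check: 4 × 3 = 12 ≡ 1 (mod 11))
Combine: n ≡ Σ r_i×M_i×(M_i⁻¹ mod m_i) = 12×77×19 + 6×473×2 + 6×301×3 = 17556 + 5676 + 5418 = 28650
28650 mod 3311 = 2162
n ≡ 2162 (mod 3311)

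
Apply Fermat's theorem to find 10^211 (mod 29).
By Fermat: 10^{28} ≡ 1 (mod 29). 211 ≡ 15 (mod 28). So 10^{211} ≡ 10^{15} ≡ 19 (mod 29)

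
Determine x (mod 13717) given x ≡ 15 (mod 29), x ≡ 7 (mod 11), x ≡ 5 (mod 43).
392

Using the Chinese Remainder Theorem:
M = product of moduli = 13717
For equation 1: M_1 = 473, 473 ≡ 9 (mod 29), inverse of 473 mod 29 is 13 (check: 9 × 13 = 117 ≡ 1 (mod 29))
For equation 2: M_2 = 1247, 1247 ≡ 4 (mod 11), inverse of 1247 mod 11 is 3 (check: 4 × 3 = 12 ≡ 1 (mod 11))
For equation 3: M_3 = 319, 319 ≡ 18 (mod 43), inverse of 319 mod 43 is 12 (check: 18 × 12 = 216 ≡ 1 (mod 43))
Combine: x ≡ Σ r_i×M_i×(M_i⁻¹ mod m_i) = 15×473×13 + 7×1247×3 + 5×319×12 = 92235 + 26187 + 19140 = 137562
137562 mod 13717 = 392
x ≡ 392 (mod 13717)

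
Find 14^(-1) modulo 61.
48

Using Extended Euclidean Algorithm:
gcd(14, 61) = 1
Bezout coefficients: 14 × -13 + 61 × 3 = 1
So 14 × -13 ≡ 1 (mod 61)
The inverse is -13 mod 61 = 48
Verification: 14 × 48 = 672 = 11 × 61 + 1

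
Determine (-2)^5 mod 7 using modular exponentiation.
(-2) ≡ 5 (mod 7). 5 = 4 + 1 (binary 101). Repeated squaring mod 7: 5^1 ≡ 5; 5^2 ≡ 5² = 25 ≡ 4; 5^4 ≡ 4² = 16 ≡ 2. Multiply: (-2)^5 ≡ 5^4 × 5^1 ≡ 2 × 5 (mod 7): 2 × 5 = 10 ≡ 3. So (-2)^5 ≡ 3 (mod 7).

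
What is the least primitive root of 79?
3

A primitive root g modulo p has order p-1 = 78
Prime divisors of 78: [2, 3, 13]
g is a primitive root iff g^(78/q) ≢ 1 (mod 79) for each prime divisor q
Testing small values:
  g = 2: 2^39 ≡ 1, 2^26 ≡ 23, 2^6 ≡ 64 (mod 79) → 2^39 ≡ 1, not primitive root
  g = 3: 3^39 ≡ 78, 3^26 ≡ 23, 3^6 ≡ 18 (mod 79) → none is 1, primitive root!
The smallest primitive root is 3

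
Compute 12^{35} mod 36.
0

Using successive squaring:
Binary expansion of 35: 100011
Powers of 12 mod 36 (each is the square of the previous):
  12^1 ≡ 12 (mod 36)
  12^2 ≡ 12² = 144 ≡ 0 (mod 36)
  12^4 ≡ 0² = 0 ≡ 0 (mod 36)
  12^8 ≡ 0² = 0 ≡ 0 (mod 36)
  12^16 ≡ 0² = 0 ≡ 0 (mod 36)
  12^32 ≡ 0² = 0 ≡ 0 (mod 36)
35 = 32 + 2 + 1, so 12^35 = 12^32 × 12^2 × 12^1 ≡ 0 × 0 × 12 (mod 36)
Multiplying step by step:
  0 × 0 = 0 ≡ 0 (mod 36)
  0 × 12 = 0 ≡ 0 (mod 36)
Result: 12^35 ≡ 0 (mod 36)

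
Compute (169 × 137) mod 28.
25

(169 × 137) = 23153
23153 mod 28 = 25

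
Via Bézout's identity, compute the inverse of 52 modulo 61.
Extended GCD: 52(27) + 61(-23) = 1. So 52^(-1) ≡ 27 ≡ 27 (mod 61). Verify: 52 × 27 = 1404 ≡ 1 (mod 61)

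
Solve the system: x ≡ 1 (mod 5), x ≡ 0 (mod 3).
M = 5 × 3 = 15. M₁ = 3, y₁ ≡ 2 (mod 5). M₂ = 5, y₂ ≡ 2 (mod 3). x = 1×3×2 + 0×5×2 ≡ 6 (mod 15)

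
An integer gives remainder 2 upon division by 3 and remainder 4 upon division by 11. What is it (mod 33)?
M = 3 × 11 = 33. M₁ = 11, y₁ ≡ 2 (mod 3). M₂ = 3, y₂ ≡ 4 (mod 11). n = 2×11×2 + 4×3×4 ≡ 26 (mod 33). The smallest positive such number is 26.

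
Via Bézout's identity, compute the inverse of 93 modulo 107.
Extended GCD: 93(-23) + 107(20) = 1. So 93^(-1) ≡ 84 ≡ 84 (mod 107). Verify: 93 × 84 = 7812 ≡ 1 (mod 107)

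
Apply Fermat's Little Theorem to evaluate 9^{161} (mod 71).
57

By Fermat's Little Theorem, a^(p-1) ≡ 1 (mod p) for prime p and gcd(a, p) = 1
Here p = 71, so 9^70 ≡ 1 (mod 71)
We can reduce the exponent: 161 mod 70 = 21
So 9^161 ≡ 9^21 (mod 71)
Computing: 9^21 mod 71 = 57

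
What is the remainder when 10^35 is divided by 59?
Using repeated squaring. 35 = 32 + 2 + 1 (binary 100011). Repeated squaring mod 59: 10^1 ≡ 10; 10^2 ≡ 10² = 100 ≡ 41; 10^4 ≡ 41² = 1681 ≡ 29; 10^8 ≡ 29² = 841 ≡ 15; 10^16 ≡ 15² = 225 ≡ 48; 10^32 ≡ 48² = 2304 ≡ 3. Multiply: 10^35 = 10^32 × 10^2 × 10^1 ≡ 3 × 41 × 10 (mod 59): 3 × 41 = 123 ≡ 5; 5 × 10 = 50 ≡ 50. So 10^35 ≡ 50 (mod 59).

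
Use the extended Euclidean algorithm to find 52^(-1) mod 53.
Extended GCD: 52(-1) + 53(1) = 1. So 52^(-1) ≡ 52 ≡ 52 (mod 53). Verify: 52 × 52 = 2704 ≡ 1 (mod 53)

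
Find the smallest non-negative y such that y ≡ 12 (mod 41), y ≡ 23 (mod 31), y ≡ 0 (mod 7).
8827

Using the Chinese Remainder Theorem:
M = product of moduli = 8897
For equation 1: M_1 = 217, 217 ≡ 12 (mod 41), inverse of 217 mod 41 is 24 (check: 12 × 24 = 288 ≡ 1 (mod 41))
For equation 2: M_2 = 287, 287 ≡ 8 (mod 31), inverse of 287 mod 31 is 4 (check: 8 × 4 = 32 ≡ 1 (mod 31))
For equation 3: M_3 = 1271, 1271 ≡ 4 (mod 7), inverse of 1271 mod 7 is 2 (check: 4 × 2 = 8 ≡ 1 (mod 7))
Combine: y ≡ Σ r_i×M_i×(M_i⁻¹ mod m_i) = 12×217×24 + 23×287×4 + 0×1271×2 = 62496 + 26404 + 0 = 88900
88900 mod 8897 = 8827
y ≡ 8827 (mod 8897)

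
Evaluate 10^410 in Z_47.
Using Fermat: 10^{46} ≡ 1 (mod 47). 410 ≡ 42 (mod 46). So 10^{410} ≡ 10^{42} ≡ 17 (mod 47)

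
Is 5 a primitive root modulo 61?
p - 1 = 60 has prime divisors 2, 3, 5. Check 5^(60/q) mod 61 for each: 5^(60/2) = 5^30 ≡ 1, 5^(60/3) = 5^20 ≡ 47, 5^(60/5) = 5^12 ≡ 20 (mod 61). Since 5^30 ≡ 1 (mod 61), the order of 5 divides 30 (in fact the order is 30) ≠ 60, so it is not a primitive root.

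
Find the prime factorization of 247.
13 × 19

Divide by primes starting from smallest:
247 ÷ 13 = 19
19 ÷ 19 = 1

247 = 13 × 19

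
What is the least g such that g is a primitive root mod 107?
p - 1 = 106 has prime divisors 2, 53. h is a primitive root mod 107 iff h^(106/q) ≢ 1 (mod 107) for each such q.
h = 2: 2^53 ≡ 106, 2^2 ≡ 4 (mod 107); none is 1, so 2 has order 106 and is a primitive root.
The smallest primitive root mod 107 is g = 2.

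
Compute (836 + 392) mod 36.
4

(836 + 392) = 1228
1228 mod 36 = 4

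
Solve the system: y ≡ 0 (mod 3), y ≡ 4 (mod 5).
M = 3 × 5 = 15. M₁ = 5, y₁ ≡ 2 (mod 3). M₂ = 3, y₂ ≡ 2 (mod 5). y = 0×5×2 + 4×3×2 ≡ 9 (mod 15)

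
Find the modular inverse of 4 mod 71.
4^(-1) ≡ 18 (mod 71). Verification: 4 × 18 = 72 ≡ 1 (mod 71)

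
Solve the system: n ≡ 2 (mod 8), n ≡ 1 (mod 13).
M = 8 × 13 = 104. M₁ = 13, y₁ ≡ 5 (mod 8). M₂ = 8, y₂ ≡ 5 (mod 13). n = 2×13×5 + 1×8×5 ≡ 66 (mod 104)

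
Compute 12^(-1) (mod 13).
12

Using Extended Euclidean Algorithm:
gcd(12, 13) = 1
Bezout coefficients: 12 × -1 + 13 × 1 = 1
So 12 × -1 ≡ 1 (mod 13)
The inverse is -1 mod 13 = 12
Verification: 12 × 12 = 144 = 11 × 13 + 1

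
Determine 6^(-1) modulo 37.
6^(-1) ≡ 31 (mod 37). Verification: 6 × 31 = 186 ≡ 1 (mod 37)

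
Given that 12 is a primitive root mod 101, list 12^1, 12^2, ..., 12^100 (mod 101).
g^1, g^2, ..., g^{100} mod 101: {12, 43, 11, 31, 69, 20, 38, 52, 18, 14, 67, 97, 53, 30, 57, 78, 27, 21, 50, 95, 29, 45, 35, 16, 91, 82, 75, 92, 94, 17, 2, 24, 86, 22, 62, 37, 40, 76, 3, 36, 28, 33, 93, 5, 60, 13, 55, 54, 42, 100, 89, 58, 90, 70, 32, 81, 63, 49, 83, 87, 34, 4, 48, 71, 44, 23, 74, 80, 51, 6, 72, 56, 66, 85, 10, 19, 26, 9, 7, 84, 99, 77, 15, 79, 39, 64, 61, 25, 98, 65, 73, 68, 8, 96, 41, 88, 46, 47, 59, 1}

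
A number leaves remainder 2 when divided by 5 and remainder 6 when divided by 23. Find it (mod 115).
M = 5 × 23 = 115. M₁ = 23, y₁ ≡ 2 (mod 5). M₂ = 5, y₂ ≡ 14 (mod 23). t = 2×23×2 + 6×5×14 ≡ 52 (mod 115)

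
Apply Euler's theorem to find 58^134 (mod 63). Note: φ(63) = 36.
By Euler: 58^{36} ≡ 1 (mod 63) since gcd(58, 63) = 1. 134 = 3×36 + 26. So 58^{134} ≡ 58^{26} ≡ 25 (mod 63)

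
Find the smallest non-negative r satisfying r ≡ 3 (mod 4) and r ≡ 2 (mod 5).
M = 4 × 5 = 20. M₁ = 5, y₁ ≡ 1 (mod 4). M₂ = 4, y₂ ≡ 4 (mod 5). r = 3×5×1 + 2×4×4 ≡ 7 (mod 20)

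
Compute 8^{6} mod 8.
0

Using successive squaring:
Binary expansion of 6: 110
Powers of 8 mod 8 (each is the square of the previous):
  8^1 ≡ 0 (mod 8)
  8^2 ≡ 0² = 0 ≡ 0 (mod 8)
  8^4 ≡ 0² = 0 ≡ 0 (mod 8)
6 = 4 + 2, so 8^6 = 8^4 × 8^2 ≡ 0 × 0 (mod 8)
Multiplying step by step:
  0 × 0 = 0 ≡ 0 (mod 8)
Result: 8^6 ≡ 0 (mod 8)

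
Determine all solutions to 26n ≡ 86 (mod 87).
10

Since gcd(26, 87) = 1 divides 86, a solution exists.
Multiply both sides by the inverse of 26 mod 87:
  26^(-1) mod 87 = 77
  x ≡ 77 × 86 ≡ 6622 ≡ 10 (mod 87)
Verification: 26 × 10 = 260 = 2 × 87 + 86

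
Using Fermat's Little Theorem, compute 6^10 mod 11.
By Fermat's Little Theorem, 6^{10} ≡ 1 (mod 11) since 11 is prime and gcd(6, 11) = 1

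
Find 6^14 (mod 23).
Using repeated squaring. 14 = 8 + 4 + 2 (binary 1110). Repeated squaring mod 23: 6^1 ≡ 6; 6^2 ≡ 6² = 36 ≡ 13; 6^4 ≡ 13² = 169 ≡ 8; 6^8 ≡ 8² = 64 ≡ 18. Multiply: 6^14 = 6^8 × 6^4 × 6^2 ≡ 18 × 8 × 13 (mod 23): 18 × 8 = 144 ≡ 6; 6 × 13 = 78 ≡ 9. So 6^14 ≡ 9 (mod 23).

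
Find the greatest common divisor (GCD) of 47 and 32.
1

Using the Euclidean algorithm:
47 = 1 × 32 + 15
32 = 2 × 15 + 2
15 = 7 × 2 + 1
2 = 2 × 1 + 0

GCD(47, 32) = 1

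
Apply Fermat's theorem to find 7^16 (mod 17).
By Fermat's Little Theorem, 7^{16} ≡ 1 (mod 17) since 17 is prime and gcd(7, 17) = 1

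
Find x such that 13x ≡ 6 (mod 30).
12

Since gcd(13, 30) = 1 divides 6, a solution exists.
Multiply both sides by the inverse of 13 mod 30:
  13^(-1) mod 30 = 7
  x ≡ 7 × 6 ≡ 42 ≡ 12 (mod 30)
Verification: 13 × 12 = 156 = 5 × 30 + 6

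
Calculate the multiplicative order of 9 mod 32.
Powers of 9 mod 32: 9^1≡9, 9^2≡17, 9^3≡25, 9^4≡1. Order = 4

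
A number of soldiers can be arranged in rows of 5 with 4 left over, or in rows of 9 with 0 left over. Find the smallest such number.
M = 5 × 9 = 45. M₁ = 9, y₁ ≡ 4 (mod 5). M₂ = 5, y₂ ≡ 2 (mod 9). n = 4×9×4 + 0×5×2 ≡ 9 (mod 45). The smallest positive such number is 9.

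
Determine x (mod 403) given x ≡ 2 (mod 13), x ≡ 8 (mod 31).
132

Using the Chinese Remainder Theorem:
M = product of moduli = 403
For equation 1: M_1 = 31, 31 ≡ 5 (mod 13), inverse of 31 mod 13 is 8 (check: 5 × 8 = 40 ≡ 1 (mod 13))
For equation 2: M_2 = 13, 13 ≡ 13 (mod 31), inverse of 13 mod 31 is 12 (check: 13 × 12 = 156 ≡ 1 (mod 31))
Combine: x ≡ Σ r_i×M_i×(M_i⁻¹ mod m_i) = 2×31×8 + 8×13×12 = 496 + 1248 = 1744
1744 mod 403 = 132
x ≡ 132 (mod 403)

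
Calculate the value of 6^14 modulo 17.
Using repeated squaring. 14 = 8 + 4 + 2 (binary 1110). Repeated squaring mod 17: 6^1 ≡ 6; 6^2 ≡ 6² = 36 ≡ 2; 6^4 ≡ 2² = 4 ≡ 4; 6^8 ≡ 4² = 16 ≡ 16. Multiply: 6^14 = 6^8 × 6^4 × 6^2 ≡ 16 × 4 × 2 (mod 17): 16 × 4 = 64 ≡ 13; 13 × 2 = 26 ≡ 9. So 6^14 ≡ 9 (mod 17).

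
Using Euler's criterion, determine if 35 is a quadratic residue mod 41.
By Euler's criterion: 35^{20} ≡ 40 (mod 41). Since this equals -1 (≡ 40), 35 is not a QR.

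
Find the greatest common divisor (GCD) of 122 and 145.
1

Using the Euclidean algorithm:
122 = 0 × 145 + 122
145 = 1 × 122 + 23
122 = 5 × 23 + 7
23 = 3 × 7 + 2
7 = 3 × 2 + 1
2 = 2 × 1 + 0

GCD(122, 145) = 1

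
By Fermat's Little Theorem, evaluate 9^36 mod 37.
By Fermat's Little Theorem, 9^{36} ≡ 1 (mod 37) since 37 is prime and gcd(9, 37) = 1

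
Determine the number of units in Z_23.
22

Prime factorization: 23 = 23
Using the formula φ(n) = n × Π(1 - 1/p) for each prime factor p:
φ(23) = 23 × (1 - 1/23)
φ(23) = 22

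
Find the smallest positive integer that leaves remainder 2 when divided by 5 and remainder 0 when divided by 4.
M = 5 × 4 = 20. M₁ = 4, y₁ ≡ 4 (mod 5). M₂ = 5, y₂ ≡ 1 (mod 4). z = 2×4×4 + 0×5×1 ≡ 12 (mod 20). The smallest positive such number is 12.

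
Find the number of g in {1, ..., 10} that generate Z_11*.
Number of primitive roots mod 11 = φ(10) = 4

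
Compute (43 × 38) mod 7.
3

(43 × 38) = 1634
1634 mod 7 = 3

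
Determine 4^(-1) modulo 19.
4^(-1) ≡ 5 (mod 19). Verification: 4 × 5 = 20 ≡ 1 (mod 19)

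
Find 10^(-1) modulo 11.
10

Using Extended Euclidean Algorithm:
gcd(10, 11) = 1
Bezout coefficients: 10 × -1 + 11 × 1 = 1
So 10 × -1 ≡ 1 (mod 11)
The inverse is -1 mod 11 = 10
Verification: 10 × 10 = 100 = 9 × 11 + 1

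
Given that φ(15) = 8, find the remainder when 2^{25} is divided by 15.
By Euler: 2^{8} ≡ 1 (mod 15) since gcd(2, 15) = 1. 25 = 3×8 + 1. So 2^{25} ≡ 2^{1} ≡ 2 (mod 15)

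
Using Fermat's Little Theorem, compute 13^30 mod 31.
By Fermat's Little Theorem, 13^{30} ≡ 1 (mod 31) since 31 is prime and gcd(13, 31) = 1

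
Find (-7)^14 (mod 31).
Using repeated squaring. (-7) ≡ 24 (mod 31). 14 = 8 + 4 + 2 (binary 1110). Repeated squaring mod 31: 24^1 ≡ 24; 24^2 ≡ 24² = 576 ≡ 18; 24^4 ≡ 18² = 324 ≡ 14; 24^8 ≡ 14² = 196 ≡ 10. Multiply: (-7)^14 ≡ 24^8 × 24^4 × 24^2 ≡ 10 × 14 × 18 (mod 31): 10 × 14 = 140 ≡ 16; 16 × 18 = 288 ≡ 9. So (-7)^14 ≡ 9 (mod 31).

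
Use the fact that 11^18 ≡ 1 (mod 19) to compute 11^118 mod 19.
By Fermat: 11^{18} ≡ 1 (mod 19). 118 = 6×18 + 10. So 11^{118} ≡ 11^{10} ≡ 11 (mod 19)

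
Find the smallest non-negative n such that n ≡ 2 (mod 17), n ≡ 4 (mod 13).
121

Using the Chinese Remainder Theorem:
M = product of moduli = 221
For equation 1: M_1 = 13, 13 ≡ 13 (mod 17), inverse of 13 mod 17 is 4 (check: 13 × 4 = 52 ≡ 1 (mod 17))
For equation 2: M_2 = 17, 17 ≡ 4 (mod 13), inverse of 17 mod 13 is 10 (check: 4 × 10 = 40 ≡ 1 (mod 13))
Combine: n ≡ Σ r_i×M_i×(M_i⁻¹ mod m_i) = 2×13×4 + 4×17×10 = 104 + 680 = 784
784 mod 221 = 121
n ≡ 121 (mod 221)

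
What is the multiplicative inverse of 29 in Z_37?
29^(-1) ≡ 23 (mod 37). Verification: 29 × 23 = 667 ≡ 1 (mod 37)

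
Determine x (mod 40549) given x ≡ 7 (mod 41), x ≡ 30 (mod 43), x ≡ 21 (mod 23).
26862

Using the Chinese Remainder Theorem:
M = product of moduli = 40549
For equation 1: M_1 = 989, 989 ≡ 5 (mod 41), inverse of 989 mod 41 is 33 (check: 5 × 33 = 165 ≡ 1 (mod 41))
For equation 2: M_2 = 943, 943 ≡ 40 (mod 43), inverse of 943 mod 43 is 14 (check: 40 × 14 = 560 ≡ 1 (mod 43))
For equation 3: M_3 = 1763, 1763 ≡ 15 (mod 23), inverse of 1763 mod 23 is 20 (check: 15 × 20 = 300 ≡ 1 (mod 23))
Combine: x ≡ Σ r_i×M_i×(M_i⁻¹ mod m_i) = 7×989×33 + 30×943×14 + 21×1763×20 = 228459 + 396060 + 740460 = 1364979
1364979 mod 40549 = 26862
x ≡ 26862 (mod 40549)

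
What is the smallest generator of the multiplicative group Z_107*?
p - 1 = 106 has prime divisors 2, 53. h is a primitive root mod 107 iff h^(106/q) ≢ 1 (mod 107) for each such q.
h = 2: 2^53 ≡ 106, 2^2 ≡ 4 (mod 107); none is 1, so 2 has order 106 and is a primitive root.
The smallest primitive root mod 107 is g = 2.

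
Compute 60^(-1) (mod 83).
18

Using Extended Euclidean Algorithm:
gcd(60, 83) = 1
Bezout coefficients: 60 × 18 + 83 × -13 = 1
So 60 × 18 ≡ 1 (mod 83)
The inverse is 18 mod 83 = 18
Verification: 60 × 18 = 1080 = 13 × 83 + 1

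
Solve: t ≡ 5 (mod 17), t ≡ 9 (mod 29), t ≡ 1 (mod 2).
M = 17 × 29 × 2 = 986. M₁ = 58, y₁ ≡ 5 (mod 17). M₂ = 34, y₂ ≡ 6 (mod 29). M₃ = 493, y₃ ≡ 1 (mod 2). t = 5×58×5 + 9×34×6 + 1×493×1 ≡ 821 (mod 986)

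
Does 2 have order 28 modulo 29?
p - 1 = 28 has prime divisors 2, 7. Check 2^(28/q) mod 29 for each: 2^(28/2) = 2^14 ≡ 28, 2^(28/7) = 2^4 ≡ 16 (mod 29). None of these is 1, so 2 has order 28 = φ(29), so it is a primitive root mod 29.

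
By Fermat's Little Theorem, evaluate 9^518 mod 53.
By Fermat: 9^{52} ≡ 1 (mod 53). 518 ≡ 50 (mod 52). So 9^{518} ≡ 9^{50} ≡ 36 (mod 53)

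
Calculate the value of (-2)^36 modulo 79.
Using repeated squaring. (-2) ≡ 77 (mod 79). 36 = 32 + 4 (binary 100100). Repeated squaring mod 79: 77^1 ≡ 77; 77^2 ≡ 77² = 5929 ≡ 4; 77^4 ≡ 4² = 16 ≡ 16; 77^8 ≡ 16² = 256 ≡ 19; 77^16 ≡ 19² = 361 ≡ 45; 77^32 ≡ 45² = 2025 ≡ 50. Multiply: (-2)^36 ≡ 77^32 × 77^4 ≡ 50 × 16 (mod 79): 50 × 16 = 800 ≡ 10. So (-2)^36 ≡ 10 (mod 79).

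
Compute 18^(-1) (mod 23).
18^(-1) ≡ 9 (mod 23). Verification: 18 × 9 = 162 ≡ 1 (mod 23)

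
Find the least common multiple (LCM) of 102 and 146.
7446

First find GCD(102, 146) using the Euclidean algorithm:
102 = 0 × 146 + 102
146 = 1 × 102 + 44
102 = 2 × 44 + 14
44 = 3 × 14 + 2
14 = 7 × 2 + 0
GCD(102, 146) = 2

LCM formula: LCM(a, b) = (a × b) / GCD(a, b)
LCM(102, 146) = (102 × 146) / 2
LCM(102, 146) = 14892 / 2
LCM(102, 146) = 7446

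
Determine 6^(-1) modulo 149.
6^(-1) ≡ 25 (mod 149). Verification: 6 × 25 = 150 ≡ 1 (mod 149)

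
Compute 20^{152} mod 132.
4

Using successive squaring:
Binary expansion of 152: 10011000
Powers of 20 mod 132 (each is the square of the previous):
  20^1 ≡ 20 (mod 132)
  20^2 ≡ 20² = 400 ≡ 4 (mod 132)
  20^4 ≡ 4² = 16 ≡ 16 (mod 132)
  20^8 ≡ 16² = 256 ≡ 124 (mod 132)
  20^16 ≡ 124² = 15376 ≡ 64 (mod 132)
  20^32 ≡ 64² = 4096 ≡ 4 (mod 132)
  20^64 ≡ 4² = 16 ≡ 16 (mod 132)
  20^128 ≡ 16² = 256 ≡ 124 (mod 132)
152 = 128 + 16 + 8, so 20^152 = 20^128 × 20^16 × 20^8 ≡ 124 × 64 × 124 (mod 132)
Multiplying step by step:
  124 × 64 = 7936 ≡ 16 (mod 132)
  16 × 124 = 1984 ≡ 4 (mod 132)
Result: 20^152 ≡ 4 (mod 132)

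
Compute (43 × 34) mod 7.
6

(43 × 34) = 1462
1462 mod 7 = 6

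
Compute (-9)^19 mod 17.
Using Fermat: (-9)^{16} ≡ 1 (mod 17). 19 ≡ 3 (mod 16). So (-9)^{19} ≡ (-9)^{3} ≡ 2 (mod 17)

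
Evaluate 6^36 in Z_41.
Using repeated squaring. 36 = 32 + 4 (binary 100100). Repeated squaring mod 41: 6^1 ≡ 6; 6^2 ≡ 6² = 36 ≡ 36; 6^4 ≡ 36² = 1296 ≡ 25; 6^8 ≡ 25² = 625 ≡ 10; 6^16 ≡ 10² = 100 ≡ 18; 6^32 ≡ 18² = 324 ≡ 37. Multiply: 6^36 = 6^32 × 6^4 ≡ 37 × 25 (mod 41): 37 × 25 = 925 ≡ 23. So 6^36 ≡ 23 (mod 41).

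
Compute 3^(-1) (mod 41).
3^(-1) ≡ 14 (mod 41). Verification: 3 × 14 = 42 ≡ 1 (mod 41)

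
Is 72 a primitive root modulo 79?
No

To verify, check if 72^(78/q) ≢ 1 (mod 79) for each prime divisor q of 78
Divisors of 78 = 78: [1, 2, 3, 6, 13, 26, 39, 78]
  72^(78/2) = 72^39 ≡ 1 (mod 79)
  72^(78/3) = 72^26 ≡ 55 (mod 79)
  72^(78/13) = 72^6 ≡ 18 (mod 79)
Conclusion: 72 is not a primitive root modulo 79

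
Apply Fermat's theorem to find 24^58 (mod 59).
By Fermat's Little Theorem, 24^{58} ≡ 1 (mod 59) since 59 is prime and gcd(24, 59) = 1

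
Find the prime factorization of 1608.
2^3 × 3 × 67

Divide by primes starting from smallest:
1608 ÷ 2 = 804
804 ÷ 2 = 402
402 ÷ 2 = 201
201 ÷ 3 = 67
67 ÷ 67 = 1

1608 = 2^3 × 3 × 67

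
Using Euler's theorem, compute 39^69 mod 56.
By Euler: 39^{24} ≡ 1 (mod 56) since gcd(39, 56) = 1. 69 = 2×24 + 21. So 39^{69} ≡ 39^{21} ≡ 15 (mod 56)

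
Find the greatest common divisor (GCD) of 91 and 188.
1

Using the Euclidean algorithm:
91 = 0 × 188 + 91
188 = 2 × 91 + 6
91 = 15 × 6 + 1
6 = 6 × 1 + 0

GCD(91, 188) = 1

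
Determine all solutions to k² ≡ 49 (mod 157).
The square roots of 49 mod 157 are 7 and 150. Verify: 7² = 49 ≡ 49 (mod 157)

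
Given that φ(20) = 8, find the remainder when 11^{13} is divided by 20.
By Euler: 11^{8} ≡ 1 (mod 20) since gcd(11, 20) = 1. 13 = 1×8 + 5. So 11^{13} ≡ 11^{5} ≡ 11 (mod 20)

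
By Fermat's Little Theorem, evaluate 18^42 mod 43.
By Fermat's Little Theorem, 18^{42} ≡ 1 (mod 43) since 43 is prime and gcd(18, 43) = 1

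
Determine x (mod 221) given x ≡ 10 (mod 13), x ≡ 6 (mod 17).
23

Using the Chinese Remainder Theorem:
M = product of moduli = 221
For equation 1: M_1 = 17, 17 ≡ 4 (mod 13), inverse of 17 mod 13 is 10 (check: 4 × 10 = 40 ≡ 1 (mod 13))
For equation 2: M_2 = 13, 13 ≡ 13 (mod 17), inverse of 13 mod 17 is 4 (check: 13 × 4 = 52 ≡ 1 (mod 17))
Combine: x ≡ Σ r_i×M_i×(M_i⁻¹ mod m_i) = 10×17×10 + 6×13×4 = 1700 + 312 = 2012
2012 mod 221 = 23
x ≡ 23 (mod 221)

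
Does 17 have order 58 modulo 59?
p - 1 = 58 has prime divisors 2, 29. Check 17^(58/q) mod 59 for each: 17^(58/2) = 17^29 ≡ 1, 17^(58/29) = 17^2 ≡ 53 (mod 59). Since 17^29 ≡ 1 (mod 59), the order of 17 divides 29 (in fact the order is 29) ≠ 58, so it is not a primitive root.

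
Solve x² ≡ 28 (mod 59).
The square roots of 28 mod 59 are 21 and 38. Verify: 21² = 441 ≡ 28 (mod 59)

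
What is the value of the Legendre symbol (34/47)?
(34/47) = 34^{23} mod 47 = 1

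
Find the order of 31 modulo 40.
Powers of 31 mod 40: 31^1≡31, 31^2≡1. Order = 2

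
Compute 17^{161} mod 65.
62

Using successive squaring:
Binary expansion of 161: 10100001
Powers of 17 mod 65 (each is the square of the previous):
  17^1 ≡ 17 (mod 65)
  17^2 ≡ 17² = 289 ≡ 29 (mod 65)
  17^4 ≡ 29² = 841 ≡ 61 (mod 65)
  17^8 ≡ 61² = 3721 ≡ 16 (mod 65)
  17^16 ≡ 16² = 256 ≡ 61 (mod 65)
  17^32 ≡ 61² = 3721 ≡ 16 (mod 65)
  17^64 ≡ 16² = 256 ≡ 61 (mod 65)
  17^128 ≡ 61² = 3721 ≡ 16 (mod 65)
161 = 128 + 32 + 1, so 17^161 = 17^128 × 17^32 × 17^1 ≡ 16 × 16 × 17 (mod 65)
Multiplying step by step:
  16 × 16 = 256 ≡ 61 (mod 65)
  61 × 17 = 1037 ≡ 62 (mod 65)
Result: 17^161 ≡ 62 (mod 65)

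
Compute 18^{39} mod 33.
30

Using successive squaring:
Binary expansion of 39: 100111
Powers of 18 mod 33 (each is the square of the previous):
  18^1 ≡ 18 (mod 33)
  18^2 ≡ 18² = 324 ≡ 27 (mod 33)
  18^4 ≡ 27² = 729 ≡ 3 (mod 33)
  18^8 ≡ 3² = 9 ≡ 9 (mod 33)
  18^16 ≡ 9² = 81 ≡ 15 (mod 33)
  18^32 ≡ 15² = 225 ≡ 27 (mod 33)
39 = 32 + 4 + 2 + 1, so 18^39 = 18^32 × 18^4 × 18^2 × 18^1 ≡ 27 × 3 × 27 × 18 (mod 33)
Multiplying step by step:
  27 × 3 = 81 ≡ 15 (mod 33)
  15 × 27 = 405 ≡ 9 (mod 33)
  9 × 18 = 162 ≡ 30 (mod 33)
Result: 18^39 ≡ 30 (mod 33)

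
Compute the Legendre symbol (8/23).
(8/23) = 8^{11} mod 23 = 1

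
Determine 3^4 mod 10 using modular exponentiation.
4 = 4 (binary 100). Repeated squaring mod 10: 3^1 ≡ 3; 3^2 ≡ 3² = 9 ≡ 9; 3^4 ≡ 9² = 81 ≡ 1. So 3^4 ≡ 1 (mod 10).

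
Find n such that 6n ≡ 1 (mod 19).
6^(-1) ≡ 16 (mod 19). Verification: 6 × 16 = 96 ≡ 1 (mod 19)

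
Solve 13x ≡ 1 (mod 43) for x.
10

Using Extended Euclidean Algorithm:
gcd(13, 43) = 1
Bezout coefficients: 13 × 10 + 43 × -3 = 1
So 13 × 10 ≡ 1 (mod 43)
The inverse is 10 mod 43 = 10
Verification: 13 × 10 = 130 = 3 × 43 + 1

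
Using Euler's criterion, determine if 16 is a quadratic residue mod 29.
By Euler's criterion: 16^{14} ≡ 1 (mod 29). Since this equals 1, 16 is a QR.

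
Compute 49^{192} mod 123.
100

Using successive squaring:
Binary expansion of 192: 11000000
Powers of 49 mod 123 (each is the square of the previous):
  49^1 ≡ 49 (mod 123)
  49^2 ≡ 49² = 2401 ≡ 64 (mod 123)
  49^4 ≡ 64² = 4096 ≡ 37 (mod 123)
  49^8 ≡ 37² = 1369 ≡ 16 (mod 123)
  49^16 ≡ 16² = 256 ≡ 10 (mod 123)
  49^32 ≡ 10² = 100 ≡ 100 (mod 123)
  49^64 ≡ 100² = 10000 ≡ 37 (mod 123)
  49^128 ≡ 37² = 1369 ≡ 16 (mod 123)
192 = 128 + 64, so 49^192 = 49^128 × 49^64 ≡ 16 × 37 (mod 123)
Multiplying step by step:
  16 × 37 = 592 ≡ 100 (mod 123)
Result: 49^192 ≡ 100 (mod 123)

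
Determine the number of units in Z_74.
36

Prime factorization: 74 = 2 × 37
Using the formula φ(n) = n × Π(1 - 1/p) for each prime factor p:
φ(74) = 74 × (1 - 1/2) × (1 - 1/37)
φ(74) = 36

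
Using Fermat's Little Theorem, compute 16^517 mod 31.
By Fermat: 16^{30} ≡ 1 (mod 31). 517 ≡ 7 (mod 30). So 16^{517} ≡ 16^{7} ≡ 8 (mod 31)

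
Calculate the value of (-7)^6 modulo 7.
(-7) ≡ 0 (mod 7). 6 = 4 + 2 (binary 110). Repeated squaring mod 7: 0^1 ≡ 0; 0^2 ≡ 0² = 0 ≡ 0; 0^4 ≡ 0² = 0 ≡ 0. Multiply: (-7)^6 ≡ 0^4 × 0^2 ≡ 0 × 0 (mod 7): 0 × 0 = 0 ≡ 0. So (-7)^6 ≡ 0 (mod 7).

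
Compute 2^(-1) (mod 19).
2^(-1) ≡ 10 (mod 19). Verification: 2 × 10 = 20 ≡ 1 (mod 19)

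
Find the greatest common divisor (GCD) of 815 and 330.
5

Using the Euclidean algorithm:
815 = 2 × 330 + 155
330 = 2 × 155 + 20
155 = 7 × 20 + 15
20 = 1 × 15 + 5
15 = 3 × 5 + 0

GCD(815, 330) = 5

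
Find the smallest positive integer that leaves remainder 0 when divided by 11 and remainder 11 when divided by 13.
M = 11 × 13 = 143. M₁ = 13, y₁ ≡ 6 (mod 11). M₂ = 11, y₂ ≡ 6 (mod 13). x = 0×13×6 + 11×11×6 ≡ 11 (mod 143). The smallest positive such number is 11.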